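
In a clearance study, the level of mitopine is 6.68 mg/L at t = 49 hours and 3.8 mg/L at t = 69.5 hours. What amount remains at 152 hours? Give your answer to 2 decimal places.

Over Δt = 69.5 − 49 = 20.5 hours, the level fell by a factor of 6.68/3.8 ≈ 1.7579.
n = log₂(1.7579) ≈ 0.81385 half-lives, so t½ = 20.5/0.81385 ≈ 25.189 hours.
From t = 69.5 to t = 152: 3.8 × (1/2)^((152−69.5)/25.189) ≈ 0.3925 mg/L.

0.39 mg/L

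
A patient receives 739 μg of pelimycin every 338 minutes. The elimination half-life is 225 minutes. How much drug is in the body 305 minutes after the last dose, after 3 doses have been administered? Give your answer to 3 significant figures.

The 3 doses were given 981, 643, 305 minutes ago.
Total = 739·(1/2)^(981/225) + 739·(1/2)^(643/225) + 739·(1/2)^(305/225)
      = 35.988 + 101.95 + 288.79 ≈ 426.72 μg.

427 μg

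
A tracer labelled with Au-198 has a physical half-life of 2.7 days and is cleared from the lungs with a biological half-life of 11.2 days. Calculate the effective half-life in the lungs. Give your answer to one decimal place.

2.2 days

1/t_eff = 1/t_phys + 1/t_biol = 1/2.7 + 1/11.2 = 0.45966 per day.
t_eff = 2.7 × 11.2 / (2.7 + 11.2) ≈ 2.1755 days.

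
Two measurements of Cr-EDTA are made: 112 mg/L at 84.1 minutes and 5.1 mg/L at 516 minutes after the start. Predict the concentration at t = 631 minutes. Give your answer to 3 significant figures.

Over Δt = 516 − 84.1 = 431.9 minutes, the level fell by a factor of 112/5.1 ≈ 21.961.
n = log₂(21.961) ≈ 4.4569 half-lives, so t½ = 431.9/4.4569 ≈ 96.907 minutes.
From t = 516 to t = 631: 5.1 × (1/2)^((631−516)/96.907) ≈ 2.2405 mg/L.

2.24 mg/L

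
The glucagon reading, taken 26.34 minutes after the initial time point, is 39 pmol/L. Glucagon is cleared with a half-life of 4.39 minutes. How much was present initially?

Number of half-lives elapsed: n = 26.34/4.39 ≈ 6.
A₀ = A × 2^n = 39 × 2^6 = 39 × 64 ≈ 2496 pmol/L.

2496 pmol/L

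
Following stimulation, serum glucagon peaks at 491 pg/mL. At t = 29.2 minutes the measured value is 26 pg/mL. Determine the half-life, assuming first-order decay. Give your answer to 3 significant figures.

A/A₀ = 26/491 ≈ 0.052953.
n = log₂(18.885) ≈ 4.2391 half-lives elapsed in 29.2 minutes.
t½ = 29.2/4.2391 ≈ 6.8882 minutes.

6.89 minutes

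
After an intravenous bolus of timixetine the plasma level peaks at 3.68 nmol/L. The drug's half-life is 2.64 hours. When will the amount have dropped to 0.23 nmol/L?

0.23/3.68 = 1/16, so 4 half-lives have elapsed.
t = 4 × 2.64 = 10.56 hours.

10.56 hours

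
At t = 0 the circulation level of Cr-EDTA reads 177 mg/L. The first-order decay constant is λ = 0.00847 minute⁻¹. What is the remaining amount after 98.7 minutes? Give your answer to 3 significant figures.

76.7 mg/L

t½ = ln 2 / λ = 0.69315 / 0.00847 ≈ 81.836 minutes.
Number of half-lives: n = 98.7/81.836 ≈ 1.2061.
Remaining = 177 × (1/2)^1.2061 = 177 × 0.43345 ≈ 76.72 mg/L.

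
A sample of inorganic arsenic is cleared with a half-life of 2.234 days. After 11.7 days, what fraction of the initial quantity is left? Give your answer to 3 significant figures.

0.0265

n = 11.7/2.234 ≈ 5.2372 half-lives.
Fraction remaining = (1/2)^5.2372 ≈ 0.026511.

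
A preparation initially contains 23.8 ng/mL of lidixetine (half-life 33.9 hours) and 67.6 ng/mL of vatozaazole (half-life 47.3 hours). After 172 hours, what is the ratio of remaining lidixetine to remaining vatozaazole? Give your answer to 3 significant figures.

lidixetine: 23.8 × (1/2)^(172/33.9) = 23.8 × (1/2)^5.0737 ≈ 0.70669 ng/mL.
vatozaazole: 67.6 × (1/2)^(172/47.3) = 67.6 × (1/2)^3.6364 ≈ 5.4362 ng/mL.
Ratio ≈ 0.70669 / 5.4362 ≈ 0.13.

0.130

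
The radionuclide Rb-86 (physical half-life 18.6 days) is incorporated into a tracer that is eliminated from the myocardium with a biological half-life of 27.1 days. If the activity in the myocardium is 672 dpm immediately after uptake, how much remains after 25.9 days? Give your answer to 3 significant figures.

132 dpm

1/t_eff = 1/t_phys + 1/t_biol = 1/18.6 + 1/27.1 = 0.090664 per day.
t_eff = 18.6 × 27.1 / (18.6 + 27.1) ≈ 11.03 days.
Remaining = 672 × (1/2)^(25.9/11.03) = 672 × (1/2)^2.3482 ≈ 131.98 dpm.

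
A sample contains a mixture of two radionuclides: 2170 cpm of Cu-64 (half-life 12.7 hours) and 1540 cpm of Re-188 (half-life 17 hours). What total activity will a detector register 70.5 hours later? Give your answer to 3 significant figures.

133 cpm

Cu-64: 2170 × (1/2)^(70.5/12.7) = 2170 × (1/2)^5.5512 ≈ 46.279 cpm.
Re-188: 1540 × (1/2)^(70.5/17) = 1540 × (1/2)^4.1471 ≈ 86.922 cpm.
Total = 46.279 + 86.922 ≈ 133.2 cpm.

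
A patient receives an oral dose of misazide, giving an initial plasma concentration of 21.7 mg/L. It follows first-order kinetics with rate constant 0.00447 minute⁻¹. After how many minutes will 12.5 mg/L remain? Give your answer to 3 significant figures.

123 minutes

t½ = ln 2 / λ = 0.69315 / 0.00447 ≈ 155.07 minutes.
Fraction remaining = 12.5/21.7 ≈ 0.57604.
n = log₂(21.7/12.5) = ln(1.736)/ln 2 ≈ 0.79577 half-lives.
t = n × t½ = 0.79577 × 155.07 ≈ 123.4 minutes.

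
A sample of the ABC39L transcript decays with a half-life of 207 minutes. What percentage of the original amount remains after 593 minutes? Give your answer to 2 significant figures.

n = 593/207 ≈ 2.8647 half-lives.
Fraction remaining = (1/2)^2.8647 ≈ 0.13729, i.e. 13.729%.

14%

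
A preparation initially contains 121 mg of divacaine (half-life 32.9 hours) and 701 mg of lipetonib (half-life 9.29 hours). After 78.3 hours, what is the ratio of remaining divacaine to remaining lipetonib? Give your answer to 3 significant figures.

divacaine: 121 × (1/2)^(78.3/32.9) = 121 × (1/2)^2.3799 ≈ 23.246 mg.
lipetonib: 701 × (1/2)^(78.3/9.29) = 701 × (1/2)^8.4284 ≈ 2.0348 mg.
Ratio ≈ 23.246 / 2.0348 ≈ 11.425.

11.4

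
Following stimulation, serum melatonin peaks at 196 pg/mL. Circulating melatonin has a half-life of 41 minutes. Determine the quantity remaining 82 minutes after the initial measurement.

49 pg/mL

Elapsed time is 2 half-lives (82/41).
Each half-life halves the amount: 196 × (1/2)^2 = 196/4 = 49 pg/mL.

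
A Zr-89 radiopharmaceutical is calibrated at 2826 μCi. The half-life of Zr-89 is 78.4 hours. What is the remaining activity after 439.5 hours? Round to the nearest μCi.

58 μCi

Number of half-lives: n = 439.5/78.4 ≈ 5.6059.
Remaining = 2826 × (1/2)^5.6059 = 2826 × 0.020534 ≈ 58.028 μCi.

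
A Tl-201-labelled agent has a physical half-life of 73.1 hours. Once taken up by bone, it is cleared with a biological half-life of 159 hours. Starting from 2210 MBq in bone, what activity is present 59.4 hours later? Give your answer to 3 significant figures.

1/t_eff = 1/t_phys + 1/t_biol = 1/73.1 + 1/159 = 0.019969 per hour.
t_eff = 73.1 × 159 / (73.1 + 159) ≈ 50.077 hours.
Remaining = 2210 × (1/2)^(59.4/50.077) = 2210 × (1/2)^1.1862 ≈ 971.22 MBq.

971 MBq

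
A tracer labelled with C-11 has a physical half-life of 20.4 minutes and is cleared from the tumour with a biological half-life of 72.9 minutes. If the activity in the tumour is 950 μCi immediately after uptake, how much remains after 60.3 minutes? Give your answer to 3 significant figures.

69.0 μCi

1/t_eff = 1/t_phys + 1/t_biol = 1/20.4 + 1/72.9 = 0.062737 per minute.
t_eff = 20.4 × 72.9 / (20.4 + 72.9) ≈ 15.94 minutes.
Remaining = 950 × (1/2)^(60.3/15.94) = 950 × (1/2)^3.783 ≈ 69.01 μCi.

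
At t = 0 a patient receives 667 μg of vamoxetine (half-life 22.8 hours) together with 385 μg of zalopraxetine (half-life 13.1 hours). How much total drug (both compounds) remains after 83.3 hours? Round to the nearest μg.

58 μg

vamoxetine: 667 × (1/2)^(83.3/22.8) = 667 × (1/2)^3.6535 ≈ 53.004 μg.
zalopraxetine: 385 × (1/2)^(83.3/13.1) = 385 × (1/2)^6.3588 ≈ 4.6911 μg.
Total = 53.004 + 4.6911 ≈ 57.695 μg.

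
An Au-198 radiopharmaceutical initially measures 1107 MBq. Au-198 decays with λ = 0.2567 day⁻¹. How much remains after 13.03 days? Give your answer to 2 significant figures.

t½ = ln 2 / λ = 0.69315 / 0.2567 ≈ 2.7002 days.
Number of half-lives: n = 13.03/2.7002 ≈ 4.8255.
Remaining = 1107 × (1/2)^4.8255 = 1107 × 0.035267 ≈ 39.041 MBq.

39 MBq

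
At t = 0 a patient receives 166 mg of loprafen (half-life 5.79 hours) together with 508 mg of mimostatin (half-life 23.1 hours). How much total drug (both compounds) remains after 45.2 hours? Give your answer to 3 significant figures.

loprafen: 166 × (1/2)^(45.2/5.79) = 166 × (1/2)^7.8066 ≈ 0.74148 mg.
mimostatin: 508 × (1/2)^(45.2/23.1) = 508 × (1/2)^1.9567 ≈ 130.87 mg.
Total = 0.74148 + 130.87 ≈ 131.61 mg.

132 mg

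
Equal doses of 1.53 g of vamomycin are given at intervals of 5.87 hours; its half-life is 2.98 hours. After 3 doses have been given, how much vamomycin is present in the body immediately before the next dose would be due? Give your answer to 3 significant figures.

0.516 g

The 3 doses were given 17.61, 11.74, 5.87 hours ago.
Total = 1.53·(1/2)^(17.61/2.98) + 1.53·(1/2)^(11.74/2.98) + 1.53·(1/2)^(5.87/2.98)
      = 0.025456 + 0.099714 + 0.39059 ≈ 0.51576 g.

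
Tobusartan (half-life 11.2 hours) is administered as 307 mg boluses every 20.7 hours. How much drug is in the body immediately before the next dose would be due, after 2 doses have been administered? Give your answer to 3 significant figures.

The 2 doses were given 41.4, 20.7 hours ago.
Total = 307·(1/2)^(41.4/11.2) + 307·(1/2)^(20.7/11.2)
      = 23.681 + 85.265 ≈ 108.95 mg.

109 mg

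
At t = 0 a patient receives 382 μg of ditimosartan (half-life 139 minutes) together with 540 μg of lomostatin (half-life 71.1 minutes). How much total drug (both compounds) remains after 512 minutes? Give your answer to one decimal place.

33.4 μg

ditimosartan: 382 × (1/2)^(512/139) = 382 × (1/2)^3.6835 ≈ 29.733 μg.
lomostatin: 540 × (1/2)^(512/71.1) = 540 × (1/2)^7.2011 ≈ 3.6698 μg.
Total = 29.733 + 3.6698 ≈ 33.402 μg.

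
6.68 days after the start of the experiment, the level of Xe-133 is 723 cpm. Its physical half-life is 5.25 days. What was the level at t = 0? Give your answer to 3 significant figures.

Number of half-lives elapsed: n = 6.68/5.25 ≈ 1.2724.
A₀ = A × 2^n = 723 × 2^1.2724 = 723 × 2.4156 ≈ 1746.5 cpm.

1750 cpm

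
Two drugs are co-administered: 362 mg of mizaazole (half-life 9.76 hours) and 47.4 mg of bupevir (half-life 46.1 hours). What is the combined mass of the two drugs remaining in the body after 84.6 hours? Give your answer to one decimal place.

14.2 mg

mizaazole: 362 × (1/2)^(84.6/9.76) = 362 × (1/2)^8.668 ≈ 0.88996 mg.
bupevir: 47.4 × (1/2)^(84.6/46.1) = 47.4 × (1/2)^1.8351 ≈ 13.285 mg.
Total = 0.88996 + 13.285 ≈ 14.174 mg.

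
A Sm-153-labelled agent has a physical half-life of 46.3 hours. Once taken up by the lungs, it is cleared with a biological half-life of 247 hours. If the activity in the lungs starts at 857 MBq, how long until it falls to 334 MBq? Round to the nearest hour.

53 hours

1/t_eff = 1/t_phys + 1/t_biol = 1/46.3 + 1/247 = 0.025647 per hour.
t_eff = 46.3 × 247 / (46.3 + 247) ≈ 38.991 hours.
n = log₂(857/334) ≈ 1.3594; t = 1.3594 × 38.991 ≈ 53.006 hours.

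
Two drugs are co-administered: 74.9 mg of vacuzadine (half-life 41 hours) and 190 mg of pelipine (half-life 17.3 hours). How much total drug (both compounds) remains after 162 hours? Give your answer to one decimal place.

vacuzadine: 74.9 × (1/2)^(162/41) = 74.9 × (1/2)^3.9512 ≈ 4.8422 mg.
pelipine: 190 × (1/2)^(162/17.3) = 190 × (1/2)^9.3642 ≈ 0.28831 mg.
Total = 4.8422 + 0.28831 ≈ 5.1305 mg.

5.1 mg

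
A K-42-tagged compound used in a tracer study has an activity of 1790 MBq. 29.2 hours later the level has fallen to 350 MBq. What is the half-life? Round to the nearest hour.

12 hours

A/A₀ = 350/1790 ≈ 0.19553.
n = log₂(5.1143) ≈ 2.3545 half-lives elapsed in 29.2 hours.
t½ = 29.2/2.3545 ≈ 12.402 hours.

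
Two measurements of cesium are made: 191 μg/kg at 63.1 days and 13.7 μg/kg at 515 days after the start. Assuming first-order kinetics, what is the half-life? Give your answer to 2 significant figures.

120 days

Over Δt = 515 − 63.1 = 451.9 days, the level fell by a factor of 191/13.7 ≈ 13.942.
n = log₂(13.942) ≈ 3.8013 half-lives, so t½ = 451.9/3.8013 ≈ 118.88 days.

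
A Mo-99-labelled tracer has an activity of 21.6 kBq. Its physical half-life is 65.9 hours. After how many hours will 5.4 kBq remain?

5.4/21.6 = 1/4, so 2 half-lives have elapsed.
t = 2 × 65.9 = 131.8 hours.

131.8 hours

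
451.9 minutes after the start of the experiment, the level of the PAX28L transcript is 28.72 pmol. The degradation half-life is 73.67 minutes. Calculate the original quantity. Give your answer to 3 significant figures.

2020 pmol

Number of half-lives elapsed: n = 451.9/73.67 ≈ 6.1341.
A₀ = A × 2^n = 28.72 × 2^6.1341 = 28.72 × 70.235 ≈ 2017.1 pmol.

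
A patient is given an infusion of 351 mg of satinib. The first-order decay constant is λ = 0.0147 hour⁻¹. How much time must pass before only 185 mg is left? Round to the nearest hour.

t½ = ln 2 / λ = 0.69315 / 0.0147 ≈ 47.153 hours.
Fraction remaining = 185/351 ≈ 0.52707.
n = log₂(351/185) = ln(1.8973)/ln 2 ≈ 0.92395 half-lives.
t = n × t½ = 0.92395 × 47.153 ≈ 43.567 hours.

44 hours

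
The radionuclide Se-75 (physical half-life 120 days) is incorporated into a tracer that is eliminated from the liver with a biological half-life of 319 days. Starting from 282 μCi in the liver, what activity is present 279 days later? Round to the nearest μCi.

31 μCi

1/t_eff = 1/t_phys + 1/t_biol = 1/120 + 1/319 = 0.011468 per day.
t_eff = 120 × 319 / (120 + 319) ≈ 87.198 days.
Remaining = 282 × (1/2)^(279/87.198) = 282 × (1/2)^3.1996 ≈ 30.695 μCi.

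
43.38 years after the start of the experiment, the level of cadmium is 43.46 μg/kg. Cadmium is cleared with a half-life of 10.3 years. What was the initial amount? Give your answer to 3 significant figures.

Number of half-lives elapsed: n = 43.38/10.3 ≈ 4.2117.
A₀ = A × 2^n = 43.46 × 2^4.2117 = 43.46 × 18.528 ≈ 805.24 μg/kg.

805 μg/kg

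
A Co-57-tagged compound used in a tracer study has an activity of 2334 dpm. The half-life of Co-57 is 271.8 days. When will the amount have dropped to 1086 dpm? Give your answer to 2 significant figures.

300 days

Fraction remaining = 1086/2334 ≈ 0.4653.
n = log₂(2334/1086) = ln(2.1492)/ln 2 ≈ 1.1038 half-lives.
t = n × t½ = 1.1038 × 271.8 ≈ 300.01 days.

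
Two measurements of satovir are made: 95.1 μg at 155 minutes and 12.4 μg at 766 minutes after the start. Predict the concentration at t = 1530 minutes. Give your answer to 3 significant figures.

Over Δt = 766 − 155 = 611 minutes, the level fell by a factor of 95.1/12.4 ≈ 7.6694.
n = log₂(7.6694) ≈ 2.9391 half-lives, so t½ = 611/2.9391 ≈ 207.89 minutes.
From t = 766 to t = 1530: 12.4 × (1/2)^((1530−766)/207.89) ≈ 0.97076 μg.

0.971 μg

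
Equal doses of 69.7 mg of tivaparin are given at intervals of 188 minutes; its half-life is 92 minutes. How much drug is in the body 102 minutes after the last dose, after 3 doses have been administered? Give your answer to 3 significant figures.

42.1 mg

The 3 doses were given 478, 290, 102 minutes ago.
Total = 69.7·(1/2)^(478/92) + 69.7·(1/2)^(290/92) + 69.7·(1/2)^(102/92)
      = 1.9019 + 7.8403 + 32.321 ≈ 42.063 mg.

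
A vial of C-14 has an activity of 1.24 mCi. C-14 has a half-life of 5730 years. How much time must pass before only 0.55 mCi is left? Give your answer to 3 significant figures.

6720 years

Fraction remaining = 0.55/1.24 ≈ 0.44355.
n = log₂(1.24/0.55) = ln(2.2545)/ln 2 ≈ 1.1728 half-lives.
t = n × t½ = 1.1728 × 5730 ≈ 6720.4 years.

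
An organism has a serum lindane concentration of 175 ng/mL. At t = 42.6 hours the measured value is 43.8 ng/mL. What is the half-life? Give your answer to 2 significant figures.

A/A₀ = 43.8/175 ≈ 0.25029.
n = log₂(3.9954) ≈ 1.9984 half-lives elapsed in 42.6 hours.
t½ = 42.6/1.9984 ≈ 21.318 hours.

21 hours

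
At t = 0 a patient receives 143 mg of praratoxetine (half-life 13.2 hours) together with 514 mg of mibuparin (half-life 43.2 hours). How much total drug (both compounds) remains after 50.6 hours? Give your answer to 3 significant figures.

praratoxetine: 143 × (1/2)^(50.6/13.2) = 143 × (1/2)^3.8333 ≈ 10.032 mg.
mibuparin: 514 × (1/2)^(50.6/43.2) = 514 × (1/2)^1.1713 ≈ 228.23 mg.
Total = 10.032 + 228.23 ≈ 238.26 mg.

238 mg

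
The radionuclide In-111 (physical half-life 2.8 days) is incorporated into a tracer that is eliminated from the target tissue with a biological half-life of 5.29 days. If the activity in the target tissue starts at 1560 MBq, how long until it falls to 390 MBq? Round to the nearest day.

1/t_eff = 1/t_phys + 1/t_biol = 1/2.8 + 1/5.29 = 0.54618 per day.
t_eff = 2.8 × 5.29 / (2.8 + 5.29) ≈ 1.8309 days.
n = log₂(1560/390) ≈ 2; t = 2 × 1.8309 ≈ 3.6618 days.

4 days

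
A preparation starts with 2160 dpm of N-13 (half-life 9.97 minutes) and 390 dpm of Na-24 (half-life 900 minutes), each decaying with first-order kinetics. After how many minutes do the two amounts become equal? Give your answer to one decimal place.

24.9 minutes

Set 2160·(1/2)^(t/9.97) = 390·(1/2)^(t/900).
Taking log₂: log₂(2160/390) = t·(1/9.97 − 1/900).
log₂(5.5385) = 2.4695; 1/9.97 − 1/900 = 0.09919.
t = 2.4695 / 0.09919 ≈ 24.897 minutes.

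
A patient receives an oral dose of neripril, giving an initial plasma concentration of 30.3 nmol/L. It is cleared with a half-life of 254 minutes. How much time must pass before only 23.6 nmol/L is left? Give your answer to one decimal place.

91.6 minutes

Fraction remaining = 23.6/30.3 ≈ 0.77888.
n = log₂(30.3/23.6) = ln(1.2839)/ln 2 ≈ 0.36053 half-lives.
t = n × t½ = 0.36053 × 254 ≈ 91.575 minutes.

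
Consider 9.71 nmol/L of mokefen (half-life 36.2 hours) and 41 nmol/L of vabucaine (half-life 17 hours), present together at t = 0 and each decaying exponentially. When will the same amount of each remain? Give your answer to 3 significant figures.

Set 9.71·(1/2)^(t/36.2) = 41·(1/2)^(t/17).
Taking log₂: log₂(9.71/41) = t·(1/36.2 − 1/17).
log₂(0.23683) = -2.0781; 1/36.2 − 1/17 = -0.031199.
t = -2.0781 / -0.031199 ≈ 66.607 hours.

66.6 hours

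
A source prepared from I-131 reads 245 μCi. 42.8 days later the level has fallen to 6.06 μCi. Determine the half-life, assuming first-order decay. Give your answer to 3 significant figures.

8.02 days

A/A₀ = 6.06/245 ≈ 0.024735.
n = log₂(40.429) ≈ 5.3373 half-lives elapsed in 42.8 days.
t½ = 42.8/5.3373 ≈ 8.019 days.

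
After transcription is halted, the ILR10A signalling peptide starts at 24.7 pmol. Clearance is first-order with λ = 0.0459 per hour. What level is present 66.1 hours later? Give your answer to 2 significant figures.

1.2 pmol

t½ = ln 2 / λ = 0.69315 / 0.0459 ≈ 15.101 hours.
Number of half-lives: n = 66.1/15.101 ≈ 4.3771.
Remaining = 24.7 × (1/2)^4.3771 = 24.7 × 0.048123 ≈ 1.1886 pmol.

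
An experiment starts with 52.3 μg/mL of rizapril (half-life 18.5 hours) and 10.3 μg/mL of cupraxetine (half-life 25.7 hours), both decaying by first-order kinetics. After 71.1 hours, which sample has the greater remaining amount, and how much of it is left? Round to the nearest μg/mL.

rizapril: 52.3 × (1/2)^3.8432 ≈ 3.6439 μg/mL.
cupraxetine: 10.3 × (1/2)^2.7665 ≈ 1.5137 μg/mL.
Rizapril has more remaining, at ≈ 3.6439 μg/mL.

rizapril, 4 μg/mL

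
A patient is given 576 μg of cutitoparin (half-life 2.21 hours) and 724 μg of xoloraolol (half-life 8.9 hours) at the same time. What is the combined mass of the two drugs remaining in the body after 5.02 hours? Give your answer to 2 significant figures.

cutitoparin: 576 × (1/2)^(5.02/2.21) = 576 × (1/2)^2.2715 ≈ 119.3 μg.
xoloraolol: 724 × (1/2)^(5.02/8.9) = 724 × (1/2)^0.56404 ≈ 489.72 μg.
Total = 119.3 + 489.72 ≈ 609.01 μg.

610 μg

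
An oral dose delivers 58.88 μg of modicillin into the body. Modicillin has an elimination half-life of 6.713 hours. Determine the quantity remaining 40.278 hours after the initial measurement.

0.92 μg

Elapsed time is 6 half-lives (40.278/6.713).
Each half-life halves the amount: 58.88 × (1/2)^6 = 58.88/64 = 0.92 μg.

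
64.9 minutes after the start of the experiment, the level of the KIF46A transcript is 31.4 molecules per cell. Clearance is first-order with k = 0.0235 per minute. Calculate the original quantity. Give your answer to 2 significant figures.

t½ = ln 2 / k = 0.69315 / 0.0235 ≈ 29.496 minutes.
Number of half-lives elapsed: n = 64.9/29.496 ≈ 2.2003.
A₀ = A × 2^n = 31.4 × 2^2.2003 = 31.4 × 4.5958 ≈ 144.31 molecules per cell.

140 molecules per cell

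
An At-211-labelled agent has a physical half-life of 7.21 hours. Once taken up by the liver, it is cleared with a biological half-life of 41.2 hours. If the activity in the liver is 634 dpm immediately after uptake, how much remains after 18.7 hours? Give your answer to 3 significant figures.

76.7 dpm

1/t_eff = 1/t_phys + 1/t_biol = 1/7.21 + 1/41.2 = 0.16297 per hour.
t_eff = 7.21 × 41.2 / (7.21 + 41.2) ≈ 6.1362 hours.
Remaining = 634 × (1/2)^(18.7/6.1362) = 634 × (1/2)^3.0475 ≈ 76.683 dpm.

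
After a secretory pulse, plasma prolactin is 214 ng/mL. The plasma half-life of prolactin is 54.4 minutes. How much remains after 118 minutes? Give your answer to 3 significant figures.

47.6 ng/mL

Number of half-lives: n = 118/54.4 ≈ 2.1691.
Remaining = 214 × (1/2)^2.1691 = 214 × 0.22235 ≈ 47.582 ng/mL.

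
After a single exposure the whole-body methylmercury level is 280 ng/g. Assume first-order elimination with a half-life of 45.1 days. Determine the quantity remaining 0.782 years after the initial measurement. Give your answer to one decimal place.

3.5 ng/g

Convert the elapsed time: 0.782 years = 285.43 days.
Number of half-lives: n = 285.43/45.1 ≈ 6.3288.
Remaining = 280 × (1/2)^6.3288 = 280 × 0.01244 ≈ 3.4833 ng/g.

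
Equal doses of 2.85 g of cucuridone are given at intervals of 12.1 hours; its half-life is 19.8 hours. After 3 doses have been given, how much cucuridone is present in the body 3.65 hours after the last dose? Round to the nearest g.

The 3 doses were given 27.85, 15.75, 3.65 hours ago.
Total = 2.85·(1/2)^(27.85/19.8) + 2.85·(1/2)^(15.75/19.8) + 2.85·(1/2)^(3.65/19.8)
      = 1.075 + 1.6421 + 2.5081 ≈ 5.2252 g.

5 g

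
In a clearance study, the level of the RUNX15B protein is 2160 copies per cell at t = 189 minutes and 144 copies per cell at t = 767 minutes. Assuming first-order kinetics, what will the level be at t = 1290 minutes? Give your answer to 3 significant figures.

Over Δt = 767 − 189 = 578 minutes, the level fell by a factor of 2160/144 ≈ 15.
n = log₂(15) ≈ 3.9069 half-lives, so t½ = 578/3.9069 ≈ 147.94 minutes.
From t = 767 to t = 1290: 144 × (1/2)^((1290−767)/147.94) ≈ 12.422 copies per cell.

12.4 copies per cell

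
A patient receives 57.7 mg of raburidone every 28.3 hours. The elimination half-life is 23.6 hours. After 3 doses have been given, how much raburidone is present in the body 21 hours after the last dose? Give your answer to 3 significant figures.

The 3 doses were given 77.6, 49.3, 21 hours ago.
Total = 57.7·(1/2)^(77.6/23.6) + 57.7·(1/2)^(49.3/23.6) + 57.7·(1/2)^(21/23.6)
      = 5.9067 + 13.562 + 31.139 ≈ 50.608 mg.

50.6 mg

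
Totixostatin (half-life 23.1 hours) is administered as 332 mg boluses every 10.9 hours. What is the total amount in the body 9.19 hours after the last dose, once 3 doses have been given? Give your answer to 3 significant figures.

565 mg

The 3 doses were given 30.99, 20.09, 9.19 hours ago.
Total = 332·(1/2)^(30.99/23.1) + 332·(1/2)^(20.09/23.1) + 332·(1/2)^(9.19/23.1)
      = 131.01 + 181.69 + 251.99 ≈ 564.68 mg.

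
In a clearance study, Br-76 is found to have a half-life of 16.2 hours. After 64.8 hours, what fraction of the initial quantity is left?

0.0625

n = 64.8/16.2 ≈ 4 half-lives.
Fraction remaining = (1/2)^4 ≈ 0.0625.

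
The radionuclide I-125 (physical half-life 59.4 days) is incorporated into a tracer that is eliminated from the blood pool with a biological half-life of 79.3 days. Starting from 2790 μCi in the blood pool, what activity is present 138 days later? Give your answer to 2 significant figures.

170 μCi

1/t_eff = 1/t_phys + 1/t_biol = 1/59.4 + 1/79.3 = 0.029445 per day.
t_eff = 59.4 × 79.3 / (59.4 + 79.3) ≈ 33.961 days.
Remaining = 2790 × (1/2)^(138/33.961) = 2790 × (1/2)^4.0635 ≈ 166.87 μCi.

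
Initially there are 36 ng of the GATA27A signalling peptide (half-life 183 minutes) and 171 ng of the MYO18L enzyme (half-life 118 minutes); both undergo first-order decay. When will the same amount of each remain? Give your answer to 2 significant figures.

750 minutes

Set 36·(1/2)^(t/183) = 171·(1/2)^(t/118).
Taking log₂: log₂(36/171) = t·(1/183 − 1/118).
log₂(0.21053) = -2.2479; 1/183 − 1/118 = -0.0030101.
t = -2.2479 / -0.0030101 ≈ 746.8 minutes.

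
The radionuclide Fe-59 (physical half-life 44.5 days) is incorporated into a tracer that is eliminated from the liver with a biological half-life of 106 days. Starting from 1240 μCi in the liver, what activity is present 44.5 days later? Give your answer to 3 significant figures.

1/t_eff = 1/t_phys + 1/t_biol = 1/44.5 + 1/106 = 0.031906 per day.
t_eff = 44.5 × 106 / (44.5 + 106) ≈ 31.342 days.
Remaining = 1240 × (1/2)^(44.5/31.342) = 1240 × (1/2)^1.4198 ≈ 463.46 μCi.

463 μCi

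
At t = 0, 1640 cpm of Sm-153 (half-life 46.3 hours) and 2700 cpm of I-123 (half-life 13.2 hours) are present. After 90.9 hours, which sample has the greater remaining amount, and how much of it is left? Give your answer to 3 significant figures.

Sm-153: 1640 × (1/2)^1.9633 ≈ 420.57 cpm.
I-123: 2700 × (1/2)^6.8864 ≈ 22.822 cpm.
Sm-153 has more remaining, at ≈ 420.57 cpm.

Sm-153, 421 cpm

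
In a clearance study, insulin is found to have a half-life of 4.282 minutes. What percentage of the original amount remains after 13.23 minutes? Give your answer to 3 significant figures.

11.7%

n = 13.23/4.282 ≈ 3.0897 half-lives.
Fraction remaining = (1/2)^3.0897 ≈ 0.11747, i.e. 11.747%.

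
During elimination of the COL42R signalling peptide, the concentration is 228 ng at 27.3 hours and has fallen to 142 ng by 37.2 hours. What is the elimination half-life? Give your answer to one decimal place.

14.5 hours

Over Δt = 37.2 − 27.3 = 9.9 hours, the level fell by a factor of 228/142 ≈ 1.6056.
n = log₂(1.6056) ≈ 0.68314 half-lives, so t½ = 9.9/0.68314 ≈ 14.492 hours.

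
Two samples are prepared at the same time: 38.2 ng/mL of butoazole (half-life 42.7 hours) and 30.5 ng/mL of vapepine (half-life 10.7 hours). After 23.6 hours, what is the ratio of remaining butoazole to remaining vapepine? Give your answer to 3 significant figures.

3.94

butoazole: 38.2 × (1/2)^(23.6/42.7) = 38.2 × (1/2)^0.55269 ≈ 26.043 ng/mL.
vapepine: 30.5 × (1/2)^(23.6/10.7) = 30.5 × (1/2)^2.2056 ≈ 6.6122 ng/mL.
Ratio ≈ 26.043 / 6.6122 ≈ 3.9386.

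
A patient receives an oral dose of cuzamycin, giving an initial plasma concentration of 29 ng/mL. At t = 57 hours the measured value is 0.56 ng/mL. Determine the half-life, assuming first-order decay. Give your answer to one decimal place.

A/A₀ = 0.56/29 ≈ 0.01931.
n = log₂(51.786) ≈ 5.6945 half-lives elapsed in 57 hours.
t½ = 57/5.6945 ≈ 10.01 hours.

10.0 hours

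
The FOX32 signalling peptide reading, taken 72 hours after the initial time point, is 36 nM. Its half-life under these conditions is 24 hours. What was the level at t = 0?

288 nM

Number of half-lives elapsed: n = 72/24 ≈ 3.
A₀ = A × 2^n = 36 × 2^3 = 36 × 8 ≈ 288 nM.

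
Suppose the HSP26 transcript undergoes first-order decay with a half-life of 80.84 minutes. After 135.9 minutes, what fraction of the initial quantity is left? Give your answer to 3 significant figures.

n = 135.9/80.84 ≈ 1.6811 half-lives.
Fraction remaining = (1/2)^1.6811 ≈ 0.31185.

0.312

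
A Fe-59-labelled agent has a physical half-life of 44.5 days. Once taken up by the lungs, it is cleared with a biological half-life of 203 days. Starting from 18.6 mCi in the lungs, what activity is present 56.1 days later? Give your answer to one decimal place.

1/t_eff = 1/t_phys + 1/t_biol = 1/44.5 + 1/203 = 0.027398 per day.
t_eff = 44.5 × 203 / (44.5 + 203) ≈ 36.499 days.
Remaining = 18.6 × (1/2)^(56.1/36.499) = 18.6 × (1/2)^1.537 ≈ 6.4095 mCi.

6.4 mCi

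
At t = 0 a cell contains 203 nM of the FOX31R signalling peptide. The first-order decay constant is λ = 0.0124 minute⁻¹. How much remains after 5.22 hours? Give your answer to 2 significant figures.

t½ = ln 2 / λ = 0.69315 / 0.0124 ≈ 55.899 minutes.
Convert the elapsed time: 5.22 hours = 313.2 minutes.
Number of half-lives: n = 313.2/55.899 ≈ 5.603.
Remaining = 203 × (1/2)^5.603 = 203 × 0.020575 ≈ 4.1767 nM.

4.2 nM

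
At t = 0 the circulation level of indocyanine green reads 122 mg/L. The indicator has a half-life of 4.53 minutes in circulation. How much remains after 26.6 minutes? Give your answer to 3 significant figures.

2.08 mg/L

Number of half-lives: n = 26.6/4.53 ≈ 5.872.
Remaining = 122 × (1/2)^5.872 = 122 × 0.017075 ≈ 2.0832 mg/L.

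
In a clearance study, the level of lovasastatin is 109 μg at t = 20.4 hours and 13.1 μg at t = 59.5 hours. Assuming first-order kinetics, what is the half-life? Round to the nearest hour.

Over Δt = 59.5 − 20.4 = 39.1 hours, the level fell by a factor of 109/13.1 ≈ 8.3206.
n = log₂(8.3206) ≈ 3.0567 half-lives, so t½ = 39.1/3.0567 ≈ 12.792 hours.

13 hours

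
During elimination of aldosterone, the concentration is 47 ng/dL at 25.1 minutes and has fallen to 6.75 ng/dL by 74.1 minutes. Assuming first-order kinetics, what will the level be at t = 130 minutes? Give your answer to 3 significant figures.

Over Δt = 74.1 − 25.1 = 49 minutes, the level fell by a factor of 47/6.75 ≈ 6.963.
n = log₂(6.963) ≈ 2.7997 half-lives, so t½ = 49/2.7997 ≈ 17.502 minutes.
From t = 74.1 to t = 130: 6.75 × (1/2)^((130−74.1)/17.502) ≈ 0.73762 ng/dL.

0.738 ng/dL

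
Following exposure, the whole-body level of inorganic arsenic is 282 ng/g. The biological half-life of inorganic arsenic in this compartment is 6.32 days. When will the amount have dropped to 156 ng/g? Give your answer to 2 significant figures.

Fraction remaining = 156/282 ≈ 0.55319.
n = log₂(282/156) = ln(1.8077)/ln 2 ≈ 0.85415 half-lives.
t = n × t½ = 0.85415 × 6.32 ≈ 5.3982 days.

5.4 days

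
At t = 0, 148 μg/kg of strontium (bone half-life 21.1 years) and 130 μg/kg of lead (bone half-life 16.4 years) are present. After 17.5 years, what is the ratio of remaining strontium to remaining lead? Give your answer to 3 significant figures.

strontium: 148 × (1/2)^(17.5/21.1) = 148 × (1/2)^0.82938 ≈ 83.29 μg/kg.
lead: 130 × (1/2)^(17.5/16.4) = 130 × (1/2)^1.0671 ≈ 62.047 μg/kg.
Ratio ≈ 83.29 / 62.047 ≈ 1.3424.

1.34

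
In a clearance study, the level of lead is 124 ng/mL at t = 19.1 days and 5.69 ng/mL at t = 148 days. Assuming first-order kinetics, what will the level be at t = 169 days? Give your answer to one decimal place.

3.4 ng/mL

Over Δt = 148 − 19.1 = 128.9 days, the level fell by a factor of 124/5.69 ≈ 21.793.
n = log₂(21.793) ≈ 4.4458 half-lives, so t½ = 128.9/4.4458 ≈ 28.994 days.
From t = 148 to t = 169: 5.69 × (1/2)^((169−148)/28.994) ≈ 3.4441 ng/mL.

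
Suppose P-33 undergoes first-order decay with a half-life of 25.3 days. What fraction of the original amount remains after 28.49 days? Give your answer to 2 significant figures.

0.46

n = 28.49/25.3 ≈ 1.1261 half-lives.
Fraction remaining = (1/2)^1.1261 ≈ 0.45816.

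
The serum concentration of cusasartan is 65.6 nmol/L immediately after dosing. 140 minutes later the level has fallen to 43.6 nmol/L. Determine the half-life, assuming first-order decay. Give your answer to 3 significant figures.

A/A₀ = 43.6/65.6 ≈ 0.66463.
n = log₂(1.5046) ≈ 0.58937 half-lives elapsed in 140 minutes.
t½ = 140/0.58937 ≈ 237.54 minutes.

238 minutes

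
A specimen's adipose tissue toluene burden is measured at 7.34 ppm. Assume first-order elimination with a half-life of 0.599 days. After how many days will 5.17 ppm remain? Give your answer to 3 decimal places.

Fraction remaining = 5.17/7.34 ≈ 0.70436.
n = log₂(7.34/5.17) = ln(1.4197)/ln 2 ≈ 0.50562 half-lives.
t = n × t½ = 0.50562 × 0.599 ≈ 0.30286 days.

0.303 days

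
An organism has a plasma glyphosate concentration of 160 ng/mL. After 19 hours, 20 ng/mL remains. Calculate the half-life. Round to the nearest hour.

A/A₀ = 20/160 ≈ 0.125.
n = log₂(8) ≈ 3 half-lives elapsed in 19 hours.
t½ = 19/3 ≈ 6.3333 hours.

6 hours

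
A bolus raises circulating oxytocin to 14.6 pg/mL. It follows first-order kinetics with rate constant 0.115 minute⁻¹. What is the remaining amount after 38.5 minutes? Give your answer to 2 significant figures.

0.17 pg/mL

t½ = ln 2 / k = 0.69315 / 0.115 ≈ 6.0274 minutes.
Number of half-lives: n = 38.5/6.0274 ≈ 6.3875.
Remaining = 14.6 × (1/2)^6.3875 = 14.6 × 0.011944 ≈ 0.17439 pg/mL.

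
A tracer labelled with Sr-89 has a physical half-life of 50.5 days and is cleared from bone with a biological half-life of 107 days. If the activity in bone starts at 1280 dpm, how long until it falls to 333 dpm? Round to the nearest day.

67 days

1/t_eff = 1/t_phys + 1/t_biol = 1/50.5 + 1/107 = 0.029148 per day.
t_eff = 50.5 × 107 / (50.5 + 107) ≈ 34.308 days.
n = log₂(1280/333) ≈ 1.9425; t = 1.9425 × 34.308 ≈ 66.645 days.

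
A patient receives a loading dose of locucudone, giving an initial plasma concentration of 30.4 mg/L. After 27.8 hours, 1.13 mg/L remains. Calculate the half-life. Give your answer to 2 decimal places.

A/A₀ = 1.13/30.4 ≈ 0.037171.
n = log₂(26.903) ≈ 4.7497 half-lives elapsed in 27.8 hours.
t½ = 27.8/4.7497 ≈ 5.853 hours.

5.85 hours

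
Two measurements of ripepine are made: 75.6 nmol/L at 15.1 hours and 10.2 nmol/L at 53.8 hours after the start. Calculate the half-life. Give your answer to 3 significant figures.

13.4 hours

Over Δt = 53.8 − 15.1 = 38.7 hours, the level fell by a factor of 75.6/10.2 ≈ 7.4118.
n = log₂(7.4118) ≈ 2.8898 half-lives, so t½ = 38.7/2.8898 ≈ 13.392 hours.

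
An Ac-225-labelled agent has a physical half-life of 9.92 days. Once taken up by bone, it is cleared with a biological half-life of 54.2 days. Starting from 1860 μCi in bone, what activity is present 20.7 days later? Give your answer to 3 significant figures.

336 μCi

1/t_eff = 1/t_phys + 1/t_biol = 1/9.92 + 1/54.2 = 0.11926 per day.
t_eff = 9.92 × 54.2 / (9.92 + 54.2) ≈ 8.3853 days.
Remaining = 1860 × (1/2)^(20.7/8.3853) = 1860 × (1/2)^2.4686 ≈ 336.04 μCi.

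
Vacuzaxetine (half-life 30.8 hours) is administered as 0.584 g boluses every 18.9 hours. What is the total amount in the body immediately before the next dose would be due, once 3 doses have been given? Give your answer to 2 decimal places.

0.79 g

The 3 doses were given 56.7, 37.8, 18.9 hours ago.
Total = 0.584·(1/2)^(56.7/30.8) + 0.584·(1/2)^(37.8/30.8) + 0.584·(1/2)^(18.9/30.8)
      = 0.16302 + 0.24944 + 0.38167 ≈ 0.79413 g.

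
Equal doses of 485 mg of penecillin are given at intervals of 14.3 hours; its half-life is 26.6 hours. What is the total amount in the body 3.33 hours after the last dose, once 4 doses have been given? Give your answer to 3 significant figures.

1110 mg

The 4 doses were given 46.23, 31.93, 17.63, 3.33 hours ago.
Total = 485·(1/2)^(46.23/26.6) + 485·(1/2)^(31.93/26.6) + 485·(1/2)^(17.63/26.6) + 485·(1/2)^(3.33/26.6)
      = 145.4 + 211.05 + 306.35 + 444.69 ≈ 1107.5 mg.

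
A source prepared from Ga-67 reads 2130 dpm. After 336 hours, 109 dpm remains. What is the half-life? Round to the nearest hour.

A/A₀ = 109/2130 ≈ 0.051174.
n = log₂(19.541) ≈ 4.2885 half-lives elapsed in 336 hours.
t½ = 336/4.2885 ≈ 78.35 hours.

78 hours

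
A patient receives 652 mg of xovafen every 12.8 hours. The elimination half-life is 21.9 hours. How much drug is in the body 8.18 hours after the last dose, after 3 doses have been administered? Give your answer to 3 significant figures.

The 3 doses were given 33.78, 20.98, 8.18 hours ago.
Total = 652·(1/2)^(33.78/21.9) + 652·(1/2)^(20.98/21.9) + 652·(1/2)^(8.18/21.9)
      = 223.83 + 335.63 + 503.28 ≈ 1062.7 mg.

1060 mg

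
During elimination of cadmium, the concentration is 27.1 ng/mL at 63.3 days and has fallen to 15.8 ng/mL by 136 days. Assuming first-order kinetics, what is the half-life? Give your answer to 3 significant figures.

93.4 days

Over Δt = 136 − 63.3 = 72.7 days, the level fell by a factor of 27.1/15.8 ≈ 1.7152.
n = log₂(1.7152) ≈ 0.77837 half-lives, so t½ = 72.7/0.77837 ≈ 93.401 days.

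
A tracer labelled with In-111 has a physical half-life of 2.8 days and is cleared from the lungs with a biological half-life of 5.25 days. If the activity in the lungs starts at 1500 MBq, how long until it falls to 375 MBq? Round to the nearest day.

4 days

1/t_eff = 1/t_phys + 1/t_biol = 1/2.8 + 1/5.25 = 0.54762 per day.
t_eff = 2.8 × 5.25 / (2.8 + 5.25) ≈ 1.8261 days.
n = log₂(1500/375) ≈ 2; t = 2 × 1.8261 ≈ 3.6522 days.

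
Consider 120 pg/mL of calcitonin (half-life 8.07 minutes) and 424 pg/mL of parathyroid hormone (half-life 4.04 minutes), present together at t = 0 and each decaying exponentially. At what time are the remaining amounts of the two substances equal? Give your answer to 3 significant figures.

Set 120·(1/2)^(t/8.07) = 424·(1/2)^(t/4.04).
Taking log₂: log₂(120/424) = t·(1/8.07 − 1/4.04).
log₂(0.28302) = -1.821; 1/8.07 − 1/4.04 = -0.12361.
t = -1.821 / -0.12361 ≈ 14.732 minutes.

14.7 minutes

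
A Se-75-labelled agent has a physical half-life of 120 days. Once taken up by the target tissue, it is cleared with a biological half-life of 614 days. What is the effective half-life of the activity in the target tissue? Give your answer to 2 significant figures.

1/t_eff = 1/t_phys + 1/t_biol = 1/120 + 1/614 = 0.009962 per day.
t_eff = 120 × 614 / (120 + 614) ≈ 100.38 days.

100 days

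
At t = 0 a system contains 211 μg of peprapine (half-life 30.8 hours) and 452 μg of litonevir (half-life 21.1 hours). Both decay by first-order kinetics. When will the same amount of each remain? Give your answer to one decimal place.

Set 211·(1/2)^(t/30.8) = 452·(1/2)^(t/21.1).
Taking log₂: log₂(211/452) = t·(1/30.8 − 1/21.1).
log₂(0.46681) = -1.0991; 1/30.8 − 1/21.1 = -0.014926.
t = -1.0991 / -0.014926 ≈ 73.636 hours.

73.6 hours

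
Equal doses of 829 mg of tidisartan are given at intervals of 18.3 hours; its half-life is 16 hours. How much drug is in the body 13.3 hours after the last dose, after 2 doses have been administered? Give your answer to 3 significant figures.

677 mg

The 2 doses were given 31.6, 13.3 hours ago.
Total = 829·(1/2)^(31.6/16) + 829·(1/2)^(13.3/16)
      = 210.87 + 465.93 ≈ 676.81 mg.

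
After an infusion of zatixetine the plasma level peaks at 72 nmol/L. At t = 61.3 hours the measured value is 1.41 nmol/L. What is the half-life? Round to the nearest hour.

A/A₀ = 1.41/72 ≈ 0.019583.
n = log₂(51.064) ≈ 5.6742 half-lives elapsed in 61.3 hours.
t½ = 61.3/5.6742 ≈ 10.803 hours.

11 hours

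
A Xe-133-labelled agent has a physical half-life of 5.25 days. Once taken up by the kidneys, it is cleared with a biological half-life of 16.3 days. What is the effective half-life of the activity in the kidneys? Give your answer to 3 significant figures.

1/t_eff = 1/t_phys + 1/t_biol = 1/5.25 + 1/16.3 = 0.25183 per day.
t_eff = 5.25 × 16.3 / (5.25 + 16.3) ≈ 3.971 days.

3.97 days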